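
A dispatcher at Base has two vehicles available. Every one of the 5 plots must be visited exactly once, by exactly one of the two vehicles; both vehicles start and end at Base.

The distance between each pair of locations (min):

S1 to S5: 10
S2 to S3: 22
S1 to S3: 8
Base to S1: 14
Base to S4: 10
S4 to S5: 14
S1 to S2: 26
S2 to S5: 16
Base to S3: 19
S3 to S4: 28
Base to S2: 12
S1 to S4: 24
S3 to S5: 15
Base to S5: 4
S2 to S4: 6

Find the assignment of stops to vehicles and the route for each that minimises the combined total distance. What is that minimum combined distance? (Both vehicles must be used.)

68 min — the smallest possible combined total.

Try each way of splitting the stops between the two vehicles (each non-empty) and, for each split, find the best tour for each vehicle:
  {S1} + {S2, S3, S4, S5}: 28 + 57 = 85
  {S2} + {S1, S3, S4, S5}: 24 + 60 = 84
  {S1, S2} + {S3, S4, S5}: 52 + 57 = 109
  {S3} + {S1, S2, S4, S5}: 38 + 56 = 94
  {S1, S3} + {S2, S4, S5}: 41 + 36 = 77
  {S2, S3} + {S1, S4, S5}: 53 + 48 = 101
  … (15 splits in total)
  {S1, S2, S3, S4} + {S5}: 60 + 8 = 68  ← best
Best: vehicle 1 Base → S1 → S3 → S2 → S4 → Base = 60; vehicle 2 Base → S5 → Base = 8; combined 68.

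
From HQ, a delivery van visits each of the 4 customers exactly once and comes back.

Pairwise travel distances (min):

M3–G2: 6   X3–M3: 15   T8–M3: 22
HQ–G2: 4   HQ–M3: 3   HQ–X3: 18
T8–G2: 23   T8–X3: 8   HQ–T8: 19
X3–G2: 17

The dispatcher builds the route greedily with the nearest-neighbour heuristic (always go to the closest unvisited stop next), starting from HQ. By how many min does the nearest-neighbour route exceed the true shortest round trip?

HQ: M3=3, G2=4, X3=18, T8=19 ⇒ M3
M3: G2=6, X3=15, T8=22 ⇒ G2
G2: X3=17, T8=23 ⇒ X3
X3: T8=8 ⇒ T8
NN route HQ → M3 → G2 → X3 → T8 → HQ costs 53.
Optimal: HQ → T8 → X3 → M3 → G2 → HQ costs 52 (by enumerating all 12 distinct tours).
Excess = 53 − 52 = 1.

Excess over optimum: 1 min.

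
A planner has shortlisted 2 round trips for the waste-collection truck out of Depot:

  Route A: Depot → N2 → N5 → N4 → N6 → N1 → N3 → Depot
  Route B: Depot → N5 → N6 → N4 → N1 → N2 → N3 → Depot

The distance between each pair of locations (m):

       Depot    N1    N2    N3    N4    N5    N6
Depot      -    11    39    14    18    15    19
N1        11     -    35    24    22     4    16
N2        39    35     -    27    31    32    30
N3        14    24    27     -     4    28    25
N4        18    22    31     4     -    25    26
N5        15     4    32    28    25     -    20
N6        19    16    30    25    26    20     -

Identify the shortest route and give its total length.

Route A: 39 + 32 + 25 + 26 + 16 + 24 + 14 = 176
Route B: 15 + 20 + 26 + 22 + 35 + 27 + 14 = 159

Shortest is Route B, total 159 m.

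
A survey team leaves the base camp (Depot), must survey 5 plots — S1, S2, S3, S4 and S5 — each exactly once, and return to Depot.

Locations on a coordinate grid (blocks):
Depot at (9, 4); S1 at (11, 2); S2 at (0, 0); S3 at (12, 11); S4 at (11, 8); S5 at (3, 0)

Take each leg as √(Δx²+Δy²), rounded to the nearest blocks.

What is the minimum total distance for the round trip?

With 5 stops there are 5!/2 = 60 distinct round trips (a route and its reverse cost the same).
Depot-S1-S2-S3-S4-S5-Depot: 3+11+16+3+11+7 = 51
Depot-S1-S2-S3-S5-S4-Depot: 3+11+16+14+11+4 = 59
Depot-S1-S2-S4-S3-S5-Depot: 3+11+14+3+14+7 = 52
Depot-S1-S2-S4-S5-S3-Depot: 3+11+14+11+14+8 = 61
Depot-S1-S2-S5-S3-S4-Depot: 3+11+3+14+3+4 = 38
Depot-S1-S2-S5-S4-S3-Depot: 3+11+3+11+3+8 = 39
Depot-S1-S3-S2-S4-S5-Depot: 3+9+16+14+11+7 = 60
Depot-S1-S3-S2-S5-S4-Depot: 3+9+16+3+11+4 = 46
Depot-S1-S3-S4-S2-S5-Depot: 3+9+3+14+3+7 = 39
Depot-S1-S3-S4-S5-S2-Depot: 3+9+3+11+3+10 = 39
Depot-S1-S3-S5-S2-S4-Depot: 3+9+14+3+14+4 = 47
Depot-S1-S3-S5-S4-S2-Depot: 3+9+14+11+14+10 = 61
Depot-S1-S4-S2-S3-S5-Depot: 3+6+14+16+14+7 = 60
Depot-S1-S4-S2-S5-S3-Depot: 3+6+14+3+14+8 = 48
… (46 more)
Depot-S1-S5-S2-S3-S4-Depot: 3+8+3+16+3+4 = 37  ← best
The minimum is 37.
One optimal route: Depot → S1 → S5 → S2 → S3 → S4 → Depot (or its reverse).

37 blocks — the shortest possible round trip.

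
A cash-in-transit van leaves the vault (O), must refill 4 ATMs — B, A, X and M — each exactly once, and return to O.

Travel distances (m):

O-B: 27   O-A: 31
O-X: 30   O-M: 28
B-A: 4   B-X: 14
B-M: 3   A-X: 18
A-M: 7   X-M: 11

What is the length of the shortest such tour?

Shortest round trip = 79 m.

O-B-A-X-M-O: 27+4+18+11+28 = 88
O-B-A-M-X-O: 27+4+7+11+30 = 79
O-B-X-A-M-O: 27+14+18+7+28 = 94
O-B-X-M-A-O: 27+14+11+7+31 = 90
O-B-M-A-X-O: 27+3+7+18+30 = 85
O-B-M-X-A-O: 27+3+11+18+31 = 90
O-A-B-X-M-O: 31+4+14+11+28 = 88
O-A-B-M-X-O: 31+4+3+11+30 = 79
O-A-X-B-M-O: 31+18+14+3+28 = 94
O-A-M-B-X-O: 31+7+3+14+30 = 85
O-X-B-A-M-O: 30+14+4+7+28 = 83
O-X-A-B-M-O: 30+18+4+3+28 = 83
The minimum is 79.
One optimal route: O → B → A → M → X → O (or its reverse).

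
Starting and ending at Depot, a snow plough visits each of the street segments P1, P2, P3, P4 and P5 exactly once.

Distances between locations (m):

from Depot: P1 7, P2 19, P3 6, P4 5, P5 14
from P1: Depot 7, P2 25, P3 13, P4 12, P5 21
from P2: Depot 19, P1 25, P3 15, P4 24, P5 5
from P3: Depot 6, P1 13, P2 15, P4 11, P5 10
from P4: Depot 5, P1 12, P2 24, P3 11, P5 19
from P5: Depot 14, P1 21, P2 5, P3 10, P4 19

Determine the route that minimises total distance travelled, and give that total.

There are 60 distinct closed tours to check (reversals are equivalent).
Depot→P1→P2→P3→P4→P5→Depot: 7+25+15+11+19+14 = 91
Depot→P1→P2→P3→P5→P4→Depot: 7+25+15+10+19+5 = 81
Depot→P1→P2→P4→P3→P5→Depot: 7+25+24+11+10+14 = 91
Depot→P1→P2→P4→P5→P3→Depot: 7+25+24+19+10+6 = 91
Depot→P1→P2→P5→P3→P4→Depot: 7+25+5+10+11+5 = 63
Depot→P1→P2→P5→P4→P3→Depot: 7+25+5+19+11+6 = 73
Depot→P1→P3→P2→P4→P5→Depot: 7+13+15+24+19+14 = 92
Depot→P1→P3→P2→P5→P4→Depot: 7+13+15+5+19+5 = 64
Depot→P1→P3→P4→P2→P5→Depot: 7+13+11+24+5+14 = 74
Depot→P1→P3→P4→P5→P2→Depot: 7+13+11+19+5+19 = 74
Depot→P1→P3→P5→P2→P4→Depot: 7+13+10+5+24+5 = 64
Depot→P1→P3→P5→P4→P2→Depot: 7+13+10+19+24+19 = 92
Depot→P1→P4→P2→P3→P5→Depot: 7+12+24+15+10+14 = 82
Depot→P1→P4→P2→P5→P3→Depot: 7+12+24+5+10+6 = 64
… (46 more)
The minimum is 63.
One optimal route: Depot → P1 → P2 → P5 → P3 → P4 → Depot (or its reverse).

Minimum total distance: 63 m.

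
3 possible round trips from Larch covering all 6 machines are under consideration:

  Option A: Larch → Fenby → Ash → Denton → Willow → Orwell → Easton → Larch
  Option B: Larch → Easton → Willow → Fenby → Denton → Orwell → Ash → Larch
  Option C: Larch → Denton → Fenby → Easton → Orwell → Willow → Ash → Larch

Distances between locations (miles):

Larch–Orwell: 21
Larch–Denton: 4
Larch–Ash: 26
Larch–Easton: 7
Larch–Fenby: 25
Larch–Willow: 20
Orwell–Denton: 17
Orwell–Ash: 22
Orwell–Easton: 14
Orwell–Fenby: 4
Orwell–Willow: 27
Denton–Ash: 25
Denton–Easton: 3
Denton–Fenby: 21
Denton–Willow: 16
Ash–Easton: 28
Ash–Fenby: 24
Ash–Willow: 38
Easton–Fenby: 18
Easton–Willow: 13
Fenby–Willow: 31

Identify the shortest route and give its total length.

Shortest is Option B, total 137 miles.

Option A: 25 + 24 + 25 + 16 + 27 + 14 + 7 = 138
Option B: 7 + 13 + 31 + 21 + 17 + 22 + 26 = 137
Option C: 4 + 21 + 18 + 14 + 27 + 38 + 26 = 148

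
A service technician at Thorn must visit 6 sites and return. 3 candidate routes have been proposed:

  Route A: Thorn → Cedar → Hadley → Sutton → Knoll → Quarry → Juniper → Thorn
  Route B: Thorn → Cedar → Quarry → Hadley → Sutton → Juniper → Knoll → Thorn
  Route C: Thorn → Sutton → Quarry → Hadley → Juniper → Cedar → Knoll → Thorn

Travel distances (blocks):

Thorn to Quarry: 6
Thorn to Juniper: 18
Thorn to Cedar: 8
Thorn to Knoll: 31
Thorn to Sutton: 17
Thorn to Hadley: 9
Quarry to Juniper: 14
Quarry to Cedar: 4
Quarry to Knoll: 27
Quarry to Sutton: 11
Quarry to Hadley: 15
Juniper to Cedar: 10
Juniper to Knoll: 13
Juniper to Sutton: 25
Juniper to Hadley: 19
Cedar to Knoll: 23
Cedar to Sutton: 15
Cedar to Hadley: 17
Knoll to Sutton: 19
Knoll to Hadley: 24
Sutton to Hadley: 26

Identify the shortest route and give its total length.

Route A: 8 + 17 + 26 + 19 + 27 + 14 + 18 = 129
Route B: 8 + 4 + 15 + 26 + 25 + 13 + 31 = 122
Route C: 17 + 11 + 15 + 19 + 10 + 23 + 31 = 126

122 blocks — Route B is the shortest.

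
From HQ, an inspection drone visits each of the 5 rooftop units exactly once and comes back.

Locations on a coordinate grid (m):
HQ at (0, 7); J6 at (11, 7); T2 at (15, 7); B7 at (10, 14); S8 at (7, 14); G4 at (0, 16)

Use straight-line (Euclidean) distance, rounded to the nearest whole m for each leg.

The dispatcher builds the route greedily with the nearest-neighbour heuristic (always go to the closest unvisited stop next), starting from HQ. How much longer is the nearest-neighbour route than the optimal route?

Excess over optimum: 2 m.

HQ: G4=9, S8=10, J6=11, B7=12, T2=15 ⇒ G4
G4: S8=7, B7=10, J6=14, T2=17 ⇒ S8
S8: B7=3, J6=8, T2=11 ⇒ B7
B7: J6=7, T2=9 ⇒ J6
J6: T2=4 ⇒ T2
NN route HQ → G4 → S8 → B7 → J6 → T2 → HQ costs 45.
Optimal: HQ → J6 → T2 → B7 → S8 → G4 → HQ costs 43 (by enumerating all 60 distinct tours).
Excess = 45 − 43 = 2.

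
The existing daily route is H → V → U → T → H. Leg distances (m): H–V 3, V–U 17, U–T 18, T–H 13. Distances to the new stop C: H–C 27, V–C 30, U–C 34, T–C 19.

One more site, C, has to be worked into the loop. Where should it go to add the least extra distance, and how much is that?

Adding 33 m by placing C on the T–H leg.

Insertion cost between consecutive stops i–j is d(i,C) + d(C,j) − d(i,j):
  between H and V: 27 + 30 − 3 = 54
  between V and U: 30 + 34 − 17 = 47
  between U and T: 34 + 19 − 18 = 35
  between T and H: 19 + 27 − 13 = 33
Cheapest insertion is between T and H, adding 33.
New total = 51 + 33 = 84.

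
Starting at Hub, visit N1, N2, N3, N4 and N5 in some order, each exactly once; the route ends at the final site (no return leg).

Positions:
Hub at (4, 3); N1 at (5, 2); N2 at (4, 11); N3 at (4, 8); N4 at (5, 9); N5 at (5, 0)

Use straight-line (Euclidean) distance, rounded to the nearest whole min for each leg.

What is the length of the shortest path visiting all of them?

Shortest open route: 14 min.

There are 5! = 120 possible orderings.
Hub - N1 - N2 - N3 - N4 - N5: 1+9+3+1+9 = 23
Hub - N1 - N2 - N3 - N5 - N4: 1+9+3+8+9 = 30
Hub - N1 - N2 - N4 - N3 - N5: 1+9+2+1+8 = 21
Hub - N1 - N2 - N4 - N5 - N3: 1+9+2+9+8 = 29
Hub - N1 - N2 - N5 - N3 - N4: 1+9+11+8+1 = 30
Hub - N1 - N2 - N5 - N4 - N3: 1+9+11+9+1 = 31
Hub - N1 - N3 - N2 - N4 - N5: 1+6+3+2+9 = 21
Hub - N1 - N3 - N2 - N5 - N4: 1+6+3+11+9 = 30
Hub - N1 - N3 - N4 - N2 - N5: 1+6+1+2+11 = 21
Hub - N1 - N3 - N4 - N5 - N2: 1+6+1+9+11 = 28
Hub - N1 - N3 - N5 - N2 - N4: 1+6+8+11+2 = 28
Hub - N1 - N3 - N5 - N4 - N2: 1+6+8+9+2 = 26
Hub - N1 - N4 - N2 - N3 - N5: 1+7+2+3+8 = 21
Hub - N1 - N4 - N2 - N5 - N3: 1+7+2+11+8 = 29
… (106 more)
Hub - N1 - N5 - N3 - N4 - N2: 1+2+8+1+2 = 14  ← best
The minimum is 14.
One shortest path: Hub → N1 → N5 → N3 → N4 → N2.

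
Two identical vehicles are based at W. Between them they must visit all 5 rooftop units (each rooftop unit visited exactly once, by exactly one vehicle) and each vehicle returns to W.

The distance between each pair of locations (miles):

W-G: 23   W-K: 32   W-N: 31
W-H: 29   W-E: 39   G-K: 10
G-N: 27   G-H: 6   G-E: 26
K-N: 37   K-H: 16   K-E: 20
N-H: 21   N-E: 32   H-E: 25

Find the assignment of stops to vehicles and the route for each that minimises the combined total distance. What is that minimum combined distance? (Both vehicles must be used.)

Minimum combined distance: 166 miles.

Try each way of splitting the stops between the two vehicles (each non-empty) and, for each split, find the best tour for each vehicle:
  {G} + {K, N, H, E}: 46 + 127 = 173
  {K} + {G, N, H, E}: 64 + 117 = 181
  {G, K} + {N, H, E}: 65 + 116 = 181
  {N} + {G, K, H, E}: 62 + 104 = 166
  {G, N} + {K, H, E}: 81 + 104 = 185
  {K, N} + {G, H, E}: 100 + 93 = 193
  … (15 splits in total)
Best: vehicle 1 W → N → W = 62; vehicle 2 W → G → H → K → E → W = 104; combined 166.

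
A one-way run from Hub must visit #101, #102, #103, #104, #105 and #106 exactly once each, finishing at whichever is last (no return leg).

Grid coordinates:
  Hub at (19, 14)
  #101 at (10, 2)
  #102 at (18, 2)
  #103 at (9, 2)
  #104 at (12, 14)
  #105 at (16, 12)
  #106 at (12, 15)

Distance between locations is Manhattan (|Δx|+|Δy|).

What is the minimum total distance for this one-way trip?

36 — the minimum one-way total.

There are 6! = 720 possible orderings.
Hub - #101 - #102 - #103 - #104 - #105 - #106: 21+8+9+15+6+7 = 66
Hub - #101 - #102 - #103 - #104 - #106 - #105: 21+8+9+15+1+7 = 61
Hub - #101 - #102 - #103 - #105 - #104 - #106: 21+8+9+17+6+1 = 62
Hub - #101 - #102 - #103 - #105 - #106 - #104: 21+8+9+17+7+1 = 63
Hub - #101 - #102 - #103 - #106 - #104 - #105: 21+8+9+16+1+6 = 61
Hub - #101 - #102 - #103 - #106 - #105 - #104: 21+8+9+16+7+6 = 67
Hub - #101 - #102 - #104 - #103 - #105 - #106: 21+8+18+15+17+7 = 86
Hub - #101 - #102 - #104 - #103 - #106 - #105: 21+8+18+15+16+7 = 85
… (712 more)
Hub - #104 - #106 - #105 - #102 - #101 - #103: 7+1+7+12+8+1 = 36  ← best
The minimum is 36.
One shortest path: Hub → #104 → #106 → #105 → #102 → #101 → #103.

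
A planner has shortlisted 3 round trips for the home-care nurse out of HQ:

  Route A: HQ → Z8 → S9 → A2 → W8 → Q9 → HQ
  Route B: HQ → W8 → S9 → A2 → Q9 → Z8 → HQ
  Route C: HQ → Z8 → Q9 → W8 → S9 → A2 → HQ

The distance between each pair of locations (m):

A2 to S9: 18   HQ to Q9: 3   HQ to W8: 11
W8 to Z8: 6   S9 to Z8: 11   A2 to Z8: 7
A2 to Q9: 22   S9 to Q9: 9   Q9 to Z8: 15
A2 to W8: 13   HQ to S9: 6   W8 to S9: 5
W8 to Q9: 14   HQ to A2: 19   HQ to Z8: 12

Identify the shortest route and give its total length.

Shortest is Route A, total 71 m.

Route A: 12 + 11 + 18 + 13 + 14 + 3 = 71
Route B: 11 + 5 + 18 + 22 + 15 + 12 = 83
Route C: 12 + 15 + 14 + 5 + 18 + 19 = 83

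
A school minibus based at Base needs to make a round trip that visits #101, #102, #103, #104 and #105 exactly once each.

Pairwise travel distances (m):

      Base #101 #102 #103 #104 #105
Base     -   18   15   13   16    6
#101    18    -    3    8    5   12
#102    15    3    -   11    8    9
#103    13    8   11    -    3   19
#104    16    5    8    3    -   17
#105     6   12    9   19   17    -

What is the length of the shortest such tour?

Base→#101→#102→#103→#104→#105→Base: 18+3+11+3+17+6 = 58
Base→#101→#102→#103→#105→#104→Base: 18+3+11+19+17+16 = 84
Base→#101→#102→#104→#103→#105→Base: 18+3+8+3+19+6 = 57
Base→#101→#102→#104→#105→#103→Base: 18+3+8+17+19+13 = 78
Base→#101→#102→#105→#103→#104→Base: 18+3+9+19+3+16 = 68
Base→#101→#102→#105→#104→#103→Base: 18+3+9+17+3+13 = 63
Base→#101→#103→#102→#104→#105→Base: 18+8+11+8+17+6 = 68
Base→#101→#103→#102→#105→#104→Base: 18+8+11+9+17+16 = 79
Base→#101→#103→#104→#102→#105→Base: 18+8+3+8+9+6 = 52
Base→#101→#103→#104→#105→#102→Base: 18+8+3+17+9+15 = 70
Base→#101→#103→#105→#102→#104→Base: 18+8+19+9+8+16 = 78
Base→#101→#103→#105→#104→#102→Base: 18+8+19+17+8+15 = 85
Base→#101→#104→#102→#103→#105→Base: 18+5+8+11+19+6 = 67
Base→#101→#104→#102→#105→#103→Base: 18+5+8+9+19+13 = 72
… (46 more)
Base→#103→#104→#101→#102→#105→Base: 13+3+5+3+9+6 = 39  ← best
The minimum is 39.
One optimal route: Base → #103 → #104 → #101 → #102 → #105 → Base (or its reverse).

Shortest round trip = 39 m.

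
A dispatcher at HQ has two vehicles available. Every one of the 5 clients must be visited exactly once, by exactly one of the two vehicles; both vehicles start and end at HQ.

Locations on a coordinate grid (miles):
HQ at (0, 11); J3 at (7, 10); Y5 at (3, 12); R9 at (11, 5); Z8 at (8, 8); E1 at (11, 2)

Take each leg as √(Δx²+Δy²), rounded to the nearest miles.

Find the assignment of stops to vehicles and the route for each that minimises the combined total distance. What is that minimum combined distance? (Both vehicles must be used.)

There are 2^4 − 1 = 15 ways to divide the 5 stops into two non-empty groups. For each, the best each vehicle can do is its own shortest tour through its group:
  {J3} + {Y5, R9, Z8, E1}: 14 + 30 = 44
  {Y5} + {J3, R9, Z8, E1}: 6 + 30 = 36
  {J3, Y5} + {R9, Z8, E1}: 14 + 30 = 44
  {R9} + {J3, Y5, Z8, E1}: 26 + 30 = 56
  {J3, R9} + {Y5, Z8, E1}: 26 + 30 = 56
  {Y5, R9} + {J3, Z8, E1}: 27 + 30 = 57
  … (15 splits in total)
Best: vehicle 1 HQ → Y5 → HQ = 6; vehicle 2 HQ → J3 → Z8 → R9 → E1 → HQ = 30; combined 36.

36 miles — the smallest possible combined total.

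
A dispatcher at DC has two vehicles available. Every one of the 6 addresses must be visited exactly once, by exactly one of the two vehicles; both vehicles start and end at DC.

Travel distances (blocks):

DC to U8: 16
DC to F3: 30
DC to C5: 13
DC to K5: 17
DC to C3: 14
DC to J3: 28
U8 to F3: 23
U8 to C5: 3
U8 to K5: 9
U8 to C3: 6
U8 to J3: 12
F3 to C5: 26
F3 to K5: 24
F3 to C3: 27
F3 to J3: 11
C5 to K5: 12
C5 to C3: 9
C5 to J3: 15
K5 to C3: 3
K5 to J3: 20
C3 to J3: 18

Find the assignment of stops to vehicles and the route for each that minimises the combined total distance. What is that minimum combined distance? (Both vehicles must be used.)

Check every non-empty split of the stops between the two vehicles; for each half take its own optimal tour:
  {U8} + {F3, C5, K5, C3, J3}: 32 + 80 = 112
  {F3} + {U8, C5, K5, C3, J3}: 60 + 65 = 125
  {U8, F3} + {C5, K5, C3, J3}: 69 + 65 = 134
  {C5} + {U8, F3, K5, C3, J3}: 26 + 79 = 105
  {U8, C5} + {F3, K5, C3, J3}: 32 + 78 = 110
  {F3, C5} + {U8, K5, C3, J3}: 69 + 65 = 134
  … (31 splits in total)
  {K5, C3} + {U8, F3, C5, J3}: 34 + 69 = 103  ← best
Best: vehicle 1 DC → K5 → C3 → DC = 34; vehicle 2 DC → F3 → J3 → U8 → C5 → DC = 69; combined 103.

Minimum combined distance: 103 blocks.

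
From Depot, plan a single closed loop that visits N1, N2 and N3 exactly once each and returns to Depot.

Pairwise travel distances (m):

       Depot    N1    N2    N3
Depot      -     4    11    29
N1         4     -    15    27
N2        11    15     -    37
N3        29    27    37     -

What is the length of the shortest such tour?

With 3 stops there are 3!/2 = 3 distinct round trips (a route and its reverse cost the same).
Depot - N1 - N2 - N3 - Depot: 4+15+37+29 = 85
Depot - N1 - N3 - N2 - Depot: 4+27+37+11 = 79
Depot - N2 - N1 - N3 - Depot: 11+15+27+29 = 82
The minimum is 79.
One optimal route: Depot → N1 → N3 → N2 → Depot (or its reverse).

Shortest round trip = 79 m.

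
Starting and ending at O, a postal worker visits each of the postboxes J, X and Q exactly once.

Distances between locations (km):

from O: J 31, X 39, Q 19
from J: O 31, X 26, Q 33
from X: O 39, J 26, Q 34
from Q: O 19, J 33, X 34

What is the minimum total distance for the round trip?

110 km — the shortest possible round trip.

O-J-X-Q-O: 31+26+34+19 = 110
O-J-Q-X-O: 31+33+34+39 = 137
O-X-J-Q-O: 39+26+33+19 = 117
The minimum is 110.
One optimal route: O → J → X → Q → O (or its reverse).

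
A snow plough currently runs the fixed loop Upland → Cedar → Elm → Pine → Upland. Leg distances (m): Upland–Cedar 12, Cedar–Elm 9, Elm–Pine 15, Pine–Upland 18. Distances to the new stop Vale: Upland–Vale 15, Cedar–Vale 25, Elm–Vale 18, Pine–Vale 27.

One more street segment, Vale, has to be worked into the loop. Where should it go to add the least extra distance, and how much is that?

Insertion cost between consecutive stops i–j is d(i,Vale) + d(Vale,j) − d(i,j):
  between Upland and Cedar: 15 + 25 − 12 = 28
  between Cedar and Elm: 25 + 18 − 9 = 34
  between Elm and Pine: 18 + 27 − 15 = 30
  between Pine and Upland: 27 + 15 − 18 = 24
Cheapest insertion is between Pine and Upland, adding 24.
New total = 54 + 24 = 78.

Minimum extra distance: 24 m, inserting Vale between Pine and Upland.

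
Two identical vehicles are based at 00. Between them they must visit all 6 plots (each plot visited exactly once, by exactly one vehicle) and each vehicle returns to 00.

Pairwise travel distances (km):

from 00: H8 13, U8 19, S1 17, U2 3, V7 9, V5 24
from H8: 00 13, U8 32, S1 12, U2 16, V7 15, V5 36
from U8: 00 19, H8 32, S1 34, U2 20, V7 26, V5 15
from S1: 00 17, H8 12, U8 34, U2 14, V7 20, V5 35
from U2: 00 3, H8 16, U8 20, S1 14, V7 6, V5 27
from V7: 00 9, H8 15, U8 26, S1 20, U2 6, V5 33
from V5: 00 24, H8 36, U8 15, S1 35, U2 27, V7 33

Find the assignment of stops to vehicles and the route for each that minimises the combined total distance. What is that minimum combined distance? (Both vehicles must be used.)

Minimum combined distance: 111 km.

Try each way of splitting the stops between the two vehicles (each non-empty) and, for each split, find the best tour for each vehicle:
  {H8} + {U8, S1, U2, V7, V5}: 26 + 98 = 124
  {U8} + {H8, S1, U2, V7, V5}: 38 + 95 = 133
  {H8, U8} + {S1, U2, V7, V5}: 64 + 88 = 152
  {S1} + {H8, U8, U2, V7, V5}: 34 + 93 = 127
  {H8, S1} + {U8, U2, V7, V5}: 42 + 74 = 116
  {U8, S1} + {H8, U2, V7, V5}: 70 + 84 = 154
  … (31 splits in total)
  {U2} + {H8, U8, S1, V7, V5}: 6 + 105 = 111  ← best
Best: vehicle 1 00 → U2 → 00 = 6; vehicle 2 00 → U8 → V5 → S1 → H8 → V7 → 00 = 105; combined 111.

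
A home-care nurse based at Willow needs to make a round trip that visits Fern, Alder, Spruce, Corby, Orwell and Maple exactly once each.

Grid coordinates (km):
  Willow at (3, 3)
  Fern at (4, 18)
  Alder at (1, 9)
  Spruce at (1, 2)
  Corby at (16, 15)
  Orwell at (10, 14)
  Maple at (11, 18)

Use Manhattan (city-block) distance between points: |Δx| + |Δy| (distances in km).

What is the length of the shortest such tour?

62 km — the shortest possible round trip.

There are 360 distinct closed tours to check (reversals are equivalent).
Willow → Fern → Alder → Spruce → Corby → Orwell → Maple → Willow: 16+12+7+28+7+5+23 = 98
Willow → Fern → Alder → Spruce → Corby → Maple → Orwell → Willow: 16+12+7+28+8+5+18 = 94
Willow → Fern → Alder → Spruce → Orwell → Corby → Maple → Willow: 16+12+7+21+7+8+23 = 94
Willow → Fern → Alder → Spruce → Orwell → Maple → Corby → Willow: 16+12+7+21+5+8+25 = 94
Willow → Fern → Alder → Spruce → Maple → Corby → Orwell → Willow: 16+12+7+26+8+7+18 = 94
Willow → Fern → Alder → Spruce → Maple → Orwell → Corby → Willow: 16+12+7+26+5+7+25 = 98
Willow → Fern → Alder → Corby → Spruce → Orwell → Maple → Willow: 16+12+21+28+21+5+23 = 126
Willow → Fern → Alder → Corby → Spruce → Maple → Orwell → Willow: 16+12+21+28+26+5+18 = 126
… (352 more)
Willow → Fern → Maple → Corby → Orwell → Alder → Spruce → Willow: 16+7+8+7+14+7+3 = 62  ← best
The minimum is 62.
One optimal route: Willow → Fern → Maple → Corby → Orwell → Alder → Spruce → Willow (or its reverse).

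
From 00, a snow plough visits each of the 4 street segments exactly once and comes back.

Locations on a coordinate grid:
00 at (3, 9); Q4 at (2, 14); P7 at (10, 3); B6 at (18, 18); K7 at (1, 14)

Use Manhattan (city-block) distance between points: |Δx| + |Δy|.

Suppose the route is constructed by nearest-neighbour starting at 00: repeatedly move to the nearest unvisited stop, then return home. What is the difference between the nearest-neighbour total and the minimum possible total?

From 00: Q4=6, K7=7, P7=13, B6=24 → choose Q4 (6).
From Q4: K7=1, P7=19, B6=20 → choose K7 (1).
From K7: P7=20, B6=21 → choose P7 (20).
From P7: B6=23 → choose B6 (23).
NN route 00 → Q4 → K7 → P7 → B6 → 00 costs 74.
Optimal: 00 → Q4 → K7 → B6 → P7 → 00 costs 64 (by enumerating all 12 distinct tours).
Excess = 74 − 64 = 10.

Excess over optimum: 10.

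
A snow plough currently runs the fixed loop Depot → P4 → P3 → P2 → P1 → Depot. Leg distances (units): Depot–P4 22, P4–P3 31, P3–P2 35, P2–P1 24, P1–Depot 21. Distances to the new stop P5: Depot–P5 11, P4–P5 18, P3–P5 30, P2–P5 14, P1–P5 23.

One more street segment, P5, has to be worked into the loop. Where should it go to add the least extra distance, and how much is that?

Insertion cost between consecutive stops i–j is d(i,P5) + d(P5,j) − d(i,j):
  between Depot and P4: 11 + 18 − 22 = 7
  between P4 and P3: 18 + 30 − 31 = 17
  between P3 and P2: 30 + 14 − 35 = 9
  between P2 and P1: 14 + 23 − 24 = 13
  between P1 and Depot: 23 + 11 − 21 = 13
Cheapest insertion is between Depot and P4, adding 7.
New total = 133 + 7 = 140.

+7 — insert P5 between Depot and P4.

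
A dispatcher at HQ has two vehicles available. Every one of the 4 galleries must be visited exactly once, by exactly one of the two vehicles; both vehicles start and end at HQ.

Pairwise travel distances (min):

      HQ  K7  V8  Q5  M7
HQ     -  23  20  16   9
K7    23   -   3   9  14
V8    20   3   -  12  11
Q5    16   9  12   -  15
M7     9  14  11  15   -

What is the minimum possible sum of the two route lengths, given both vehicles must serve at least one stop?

Minimum combined distance: 66 min.

Try each way of splitting the stops between the two vehicles (each non-empty) and, for each split, find the best tour for each vehicle:
  {K7} + {V8, Q5, M7}: 46 + 48 = 94
  {V8} + {K7, Q5, M7}: 40 + 48 = 88
  {K7, V8} + {Q5, M7}: 46 + 40 = 86
  {Q5} + {K7, V8, M7}: 32 + 46 = 78
  {K7, Q5} + {V8, M7}: 48 + 40 = 88
  {V8, Q5} + {K7, M7}: 48 + 46 = 94
  … (7 splits in total)
  {K7, V8, Q5} + {M7}: 48 + 18 = 66  ← best
Best: vehicle 1 HQ → V8 → K7 → Q5 → HQ = 48; vehicle 2 HQ → M7 → HQ = 18; combined 66.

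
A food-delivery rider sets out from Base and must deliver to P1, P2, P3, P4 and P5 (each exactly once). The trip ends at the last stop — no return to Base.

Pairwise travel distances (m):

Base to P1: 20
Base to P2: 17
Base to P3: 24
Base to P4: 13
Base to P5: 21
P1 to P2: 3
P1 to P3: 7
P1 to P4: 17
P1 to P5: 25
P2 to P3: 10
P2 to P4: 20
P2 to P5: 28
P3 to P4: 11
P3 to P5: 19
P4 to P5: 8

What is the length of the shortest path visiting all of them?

Minimum one-way distance = 46 m.

There are 5! = 120 possible orderings.
Base - P1 - P2 - P3 - P4 - P5: 20+3+10+11+8 = 52
Base - P1 - P2 - P3 - P5 - P4: 20+3+10+19+8 = 60
Base - P1 - P2 - P4 - P3 - P5: 20+3+20+11+19 = 73
Base - P1 - P2 - P4 - P5 - P3: 20+3+20+8+19 = 70
Base - P1 - P2 - P5 - P3 - P4: 20+3+28+19+11 = 81
Base - P1 - P2 - P5 - P4 - P3: 20+3+28+8+11 = 70
Base - P1 - P3 - P2 - P4 - P5: 20+7+10+20+8 = 65
Base - P1 - P3 - P2 - P5 - P4: 20+7+10+28+8 = 73
Base - P1 - P3 - P4 - P2 - P5: 20+7+11+20+28 = 86
Base - P1 - P3 - P4 - P5 - P2: 20+7+11+8+28 = 74
Base - P1 - P3 - P5 - P2 - P4: 20+7+19+28+20 = 94
Base - P1 - P3 - P5 - P4 - P2: 20+7+19+8+20 = 74
Base - P1 - P4 - P2 - P3 - P5: 20+17+20+10+19 = 86
Base - P1 - P4 - P2 - P5 - P3: 20+17+20+28+19 = 104
… (106 more)
Base - P2 - P1 - P3 - P4 - P5: 17+3+7+11+8 = 46  ← best
The minimum is 46.
One shortest path: Base → P2 → P1 → P3 → P4 → P5.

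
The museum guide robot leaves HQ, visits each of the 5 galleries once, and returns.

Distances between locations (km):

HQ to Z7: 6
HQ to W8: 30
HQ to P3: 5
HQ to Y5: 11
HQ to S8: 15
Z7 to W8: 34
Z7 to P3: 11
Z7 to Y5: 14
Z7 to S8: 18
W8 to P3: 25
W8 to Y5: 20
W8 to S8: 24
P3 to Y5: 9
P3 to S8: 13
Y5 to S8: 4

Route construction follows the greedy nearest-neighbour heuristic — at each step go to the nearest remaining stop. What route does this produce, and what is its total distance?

100 km along HQ → P3 → Y5 → S8 → Z7 → W8 → HQ.

HQ → [P3:5 / Z7:6 / Y5:11 / S8:15 / W8:30] → P3 (5)
P3 → [Y5:9 / Z7:11 / S8:13 / W8:25] → Y5 (9)
Y5 → [S8:4 / Z7:14 / W8:20] → S8 (4)
S8 → [Z7:18 / W8:24] → Z7 (18)
Z7 → [W8:34] → W8 (34)
Return W8→HQ: 30.
Total = 5 + 9 + 4 + 18 + 34 + 30 = 100.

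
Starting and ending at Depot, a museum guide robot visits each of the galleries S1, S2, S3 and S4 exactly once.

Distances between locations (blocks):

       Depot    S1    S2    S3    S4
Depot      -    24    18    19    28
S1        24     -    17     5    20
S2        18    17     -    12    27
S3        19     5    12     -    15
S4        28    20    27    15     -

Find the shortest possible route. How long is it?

There are 12 distinct closed tours to check (reversals are equivalent).
Depot-S1-S2-S3-S4-Depot: 24+17+12+15+28 = 96
Depot-S1-S2-S4-S3-Depot: 24+17+27+15+19 = 102
Depot-S1-S3-S2-S4-Depot: 24+5+12+27+28 = 96
Depot-S1-S3-S4-S2-Depot: 24+5+15+27+18 = 89
Depot-S1-S4-S2-S3-Depot: 24+20+27+12+19 = 102
Depot-S1-S4-S3-S2-Depot: 24+20+15+12+18 = 89
Depot-S2-S1-S3-S4-Depot: 18+17+5+15+28 = 83
Depot-S2-S1-S4-S3-Depot: 18+17+20+15+19 = 89
Depot-S2-S3-S1-S4-Depot: 18+12+5+20+28 = 83
Depot-S2-S4-S1-S3-Depot: 18+27+20+5+19 = 89
Depot-S3-S1-S2-S4-Depot: 19+5+17+27+28 = 96
Depot-S3-S2-S1-S4-Depot: 19+12+17+20+28 = 96
The minimum is 83.
One optimal route: Depot → S2 → S1 → S3 → S4 → Depot (or its reverse).

83 blocks — the shortest possible round trip.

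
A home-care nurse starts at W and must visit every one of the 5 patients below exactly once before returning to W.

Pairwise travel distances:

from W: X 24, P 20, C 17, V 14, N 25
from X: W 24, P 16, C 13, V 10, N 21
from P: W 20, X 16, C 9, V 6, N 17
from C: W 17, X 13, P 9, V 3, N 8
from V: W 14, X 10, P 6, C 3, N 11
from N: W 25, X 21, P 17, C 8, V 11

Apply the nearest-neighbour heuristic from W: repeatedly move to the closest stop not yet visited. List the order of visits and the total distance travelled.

Total distance 82 via the nearest-neighbour route W → V → C → N → P → X → W.

At W the remaining stops are V 14, C 17, P 20, X 24, N 25; go to V.
At V the remaining stops are C 3, P 6, X 10, N 11; go to C.
At C the remaining stops are N 8, P 9, X 13; go to N.
At N the remaining stops are P 17, X 21; go to P.
At P the remaining stops are X 16; go to X.
Return X→W: 24.
Total = 14 + 3 + 8 + 17 + 16 + 24 = 82.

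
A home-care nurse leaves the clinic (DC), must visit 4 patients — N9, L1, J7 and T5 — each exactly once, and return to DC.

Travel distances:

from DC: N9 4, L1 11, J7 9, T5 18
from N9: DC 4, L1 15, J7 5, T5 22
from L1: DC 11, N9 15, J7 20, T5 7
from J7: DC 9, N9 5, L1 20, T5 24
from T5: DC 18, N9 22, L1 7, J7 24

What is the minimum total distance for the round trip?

Minimum total distance: 51.

With 4 stops there are 4!/2 = 12 distinct round trips (a route and its reverse cost the same).
DC-N9-L1-J7-T5-DC: 4+15+20+24+18 = 81
DC-N9-L1-T5-J7-DC: 4+15+7+24+9 = 59
DC-N9-J7-L1-T5-DC: 4+5+20+7+18 = 54
DC-N9-J7-T5-L1-DC: 4+5+24+7+11 = 51
DC-N9-T5-L1-J7-DC: 4+22+7+20+9 = 62
DC-N9-T5-J7-L1-DC: 4+22+24+20+11 = 81
DC-L1-N9-J7-T5-DC: 11+15+5+24+18 = 73
DC-L1-N9-T5-J7-DC: 11+15+22+24+9 = 81
DC-L1-J7-N9-T5-DC: 11+20+5+22+18 = 76
DC-L1-T5-N9-J7-DC: 11+7+22+5+9 = 54
DC-J7-N9-L1-T5-DC: 9+5+15+7+18 = 54
DC-J7-L1-N9-T5-DC: 9+20+15+22+18 = 84
The minimum is 51.
One optimal route: DC → N9 → J7 → T5 → L1 → DC (or its reverse).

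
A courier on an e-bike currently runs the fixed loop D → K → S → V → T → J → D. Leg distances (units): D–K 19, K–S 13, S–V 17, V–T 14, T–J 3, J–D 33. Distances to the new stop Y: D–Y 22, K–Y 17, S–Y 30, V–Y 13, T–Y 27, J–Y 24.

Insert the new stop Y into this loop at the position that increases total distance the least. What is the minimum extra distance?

Insertion cost between consecutive stops i–j is d(i,Y) + d(Y,j) − d(i,j):
  between D and K: 22 + 17 − 19 = 20
  between K and S: 17 + 30 − 13 = 34
  between S and V: 30 + 13 − 17 = 26
  between V and T: 13 + 27 − 14 = 26
  between T and J: 27 + 24 − 3 = 48
  between J and D: 24 + 22 − 33 = 13
Cheapest insertion is between J and D, adding 13.
New total = 99 + 13 = 112.

Minimum extra distance: 13, inserting Y between J and D.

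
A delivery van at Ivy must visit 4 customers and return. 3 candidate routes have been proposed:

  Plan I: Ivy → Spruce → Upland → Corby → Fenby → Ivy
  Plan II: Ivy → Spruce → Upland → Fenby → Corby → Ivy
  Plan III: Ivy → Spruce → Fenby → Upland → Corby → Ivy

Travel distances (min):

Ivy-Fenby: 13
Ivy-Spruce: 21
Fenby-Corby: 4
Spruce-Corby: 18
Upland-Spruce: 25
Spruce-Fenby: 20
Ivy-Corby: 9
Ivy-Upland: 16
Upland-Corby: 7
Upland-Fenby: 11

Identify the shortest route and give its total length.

Shortest is Plan III, total 68 min.

Plan I: 21 + 25 + 7 + 4 + 13 = 70
Plan II: 21 + 25 + 11 + 4 + 9 = 70
Plan III: 21 + 20 + 11 + 7 + 9 = 68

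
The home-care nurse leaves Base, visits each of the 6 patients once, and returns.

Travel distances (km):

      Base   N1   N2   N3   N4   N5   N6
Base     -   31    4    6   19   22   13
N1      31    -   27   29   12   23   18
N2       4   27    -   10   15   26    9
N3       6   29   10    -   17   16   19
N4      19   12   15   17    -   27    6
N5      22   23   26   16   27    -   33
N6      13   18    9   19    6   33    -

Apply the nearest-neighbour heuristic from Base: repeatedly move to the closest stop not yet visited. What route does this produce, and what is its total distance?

76 km along Base → N2 → N6 → N4 → N1 → N5 → N3 → Base.

Base → [N2:4 / N3:6 / N6:13 / N4:19 / N5:22 / N1:31] → N2 (4)
N2 → [N6:9 / N3:10 / N4:15 / N5:26 / N1:27] → N6 (9)
N6 → [N4:6 / N1:18 / N3:19 / N5:33] → N4 (6)
N4 → [N1:12 / N3:17 / N5:27] → N1 (12)
N1 → [N5:23 / N3:29] → N5 (23)
N5 → [N3:16] → N3 (16)
Return N3→Base: 6.
Total = 4 + 9 + 6 + 12 + 23 + 16 + 6 = 76.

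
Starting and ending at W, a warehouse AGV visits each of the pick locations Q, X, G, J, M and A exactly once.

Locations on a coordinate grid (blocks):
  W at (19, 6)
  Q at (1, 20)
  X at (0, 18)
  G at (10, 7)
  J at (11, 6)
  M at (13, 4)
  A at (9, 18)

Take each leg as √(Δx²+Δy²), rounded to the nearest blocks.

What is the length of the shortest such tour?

W-Q-X-G-J-M-A-W: 23+2+15+1+3+15+16 = 75
W-Q-X-G-J-A-M-W: 23+2+15+1+12+15+6 = 74
W-Q-X-G-M-J-A-W: 23+2+15+4+3+12+16 = 75
W-Q-X-G-M-A-J-W: 23+2+15+4+15+12+8 = 79
W-Q-X-G-A-J-M-W: 23+2+15+11+12+3+6 = 72
W-Q-X-G-A-M-J-W: 23+2+15+11+15+3+8 = 77
W-Q-X-J-G-M-A-W: 23+2+16+1+4+15+16 = 77
W-Q-X-J-G-A-M-W: 23+2+16+1+11+15+6 = 74
… (352 more)
W-M-J-G-X-Q-A-W: 6+3+1+15+2+8+16 = 51  ← best
The minimum is 51.
One optimal route: W → M → J → G → X → Q → A → W (or its reverse).

Shortest round trip = 51 blocks.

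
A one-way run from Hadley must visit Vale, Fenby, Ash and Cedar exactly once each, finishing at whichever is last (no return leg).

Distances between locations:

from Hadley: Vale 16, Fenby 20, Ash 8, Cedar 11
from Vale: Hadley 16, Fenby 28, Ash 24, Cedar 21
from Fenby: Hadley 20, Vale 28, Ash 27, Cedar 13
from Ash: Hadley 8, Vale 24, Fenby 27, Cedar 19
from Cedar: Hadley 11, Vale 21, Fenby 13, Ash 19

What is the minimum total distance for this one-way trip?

66 — the minimum one-way total.

There are 4! = 24 possible orderings.
Hadley→Vale→Fenby→Ash→Cedar: 16+28+27+19 = 90
Hadley→Vale→Fenby→Cedar→Ash: 16+28+13+19 = 76
Hadley→Vale→Ash→Fenby→Cedar: 16+24+27+13 = 80
Hadley→Vale→Ash→Cedar→Fenby: 16+24+19+13 = 72
Hadley→Vale→Cedar→Fenby→Ash: 16+21+13+27 = 77
Hadley→Vale→Cedar→Ash→Fenby: 16+21+19+27 = 83
Hadley→Fenby→Vale→Ash→Cedar: 20+28+24+19 = 91
Hadley→Fenby→Vale→Cedar→Ash: 20+28+21+19 = 88
Hadley→Fenby→Ash→Vale→Cedar: 20+27+24+21 = 92
Hadley→Fenby→Ash→Cedar→Vale: 20+27+19+21 = 87
Hadley→Fenby→Cedar→Vale→Ash: 20+13+21+24 = 78
Hadley→Fenby→Cedar→Ash→Vale: 20+13+19+24 = 76
Hadley→Ash→Vale→Fenby→Cedar: 8+24+28+13 = 73
Hadley→Ash→Vale→Cedar→Fenby: 8+24+21+13 = 66
… (10 more)
The minimum is 66.
One shortest path: Hadley → Ash → Vale → Cedar → Fenby.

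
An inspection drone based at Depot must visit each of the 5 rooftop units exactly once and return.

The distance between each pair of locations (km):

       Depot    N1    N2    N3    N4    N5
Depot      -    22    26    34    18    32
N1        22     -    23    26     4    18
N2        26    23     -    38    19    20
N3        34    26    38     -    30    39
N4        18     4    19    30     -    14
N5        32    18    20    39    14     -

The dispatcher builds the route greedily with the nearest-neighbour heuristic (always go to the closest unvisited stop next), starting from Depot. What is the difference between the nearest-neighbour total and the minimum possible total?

Depot: N4=18, N1=22, N2=26, N5=32, N3=34 ⇒ N4
N4: N1=4, N5=14, N2=19, N3=30 ⇒ N1
N1: N5=18, N2=23, N3=26 ⇒ N5
N5: N2=20, N3=39 ⇒ N2
N2: N3=38 ⇒ N3
NN route Depot → N4 → N1 → N5 → N2 → N3 → Depot costs 132.
Optimal: Depot → N2 → N5 → N4 → N1 → N3 → Depot costs 124 (by enumerating all 60 distinct tours).
Excess = 132 − 124 = 8.

The nearest-neighbour route is 8 km longer than optimal.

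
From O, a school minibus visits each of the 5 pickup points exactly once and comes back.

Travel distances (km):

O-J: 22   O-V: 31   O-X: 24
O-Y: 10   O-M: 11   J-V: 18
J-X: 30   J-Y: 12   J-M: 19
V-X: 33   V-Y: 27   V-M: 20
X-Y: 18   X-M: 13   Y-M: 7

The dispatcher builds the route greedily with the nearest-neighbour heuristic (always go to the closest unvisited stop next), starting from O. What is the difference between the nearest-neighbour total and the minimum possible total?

12 km longer than the optimal tour.

O: Y=10, M=11, J=22, X=24, V=31 ⇒ Y
Y: M=7, J=12, X=18, V=27 ⇒ M
M: X=13, J=19, V=20 ⇒ X
X: J=30, V=33 ⇒ J
J: V=18 ⇒ V
NN route O → Y → M → X → J → V → O costs 109.
Optimal: O → X → M → V → J → Y → O costs 97 (by enumerating all 60 distinct tours).
Excess = 109 − 97 = 12.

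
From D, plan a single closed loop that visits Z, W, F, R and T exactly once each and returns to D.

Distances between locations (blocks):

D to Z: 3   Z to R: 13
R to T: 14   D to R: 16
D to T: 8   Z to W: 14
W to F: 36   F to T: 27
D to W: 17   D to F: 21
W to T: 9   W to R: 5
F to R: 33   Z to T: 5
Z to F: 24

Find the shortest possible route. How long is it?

Shortest round trip = 76 blocks.

With 5 stops there are 5!/2 = 60 distinct round trips (a route and its reverse cost the same).
D→Z→W→F→R→T→D: 3+14+36+33+14+8 = 108
D→Z→W→F→T→R→D: 3+14+36+27+14+16 = 110
D→Z→W→R→F→T→D: 3+14+5+33+27+8 = 90
D→Z→W→R→T→F→D: 3+14+5+14+27+21 = 84
D→Z→W→T→F→R→D: 3+14+9+27+33+16 = 102
D→Z→W→T→R→F→D: 3+14+9+14+33+21 = 94
D→Z→F→W→R→T→D: 3+24+36+5+14+8 = 90
D→Z→F→W→T→R→D: 3+24+36+9+14+16 = 102
D→Z→F→R→W→T→D: 3+24+33+5+9+8 = 82
D→Z→F→R→T→W→D: 3+24+33+14+9+17 = 100
D→Z→F→T→W→R→D: 3+24+27+9+5+16 = 84
D→Z→F→T→R→W→D: 3+24+27+14+5+17 = 90
D→Z→R→W→F→T→D: 3+13+5+36+27+8 = 92
D→Z→R→W→T→F→D: 3+13+5+9+27+21 = 78
… (46 more)
D→Z→T→W→R→F→D: 3+5+9+5+33+21 = 76  ← best
The minimum is 76.
One optimal route: D → Z → T → W → R → F → D (or its reverse).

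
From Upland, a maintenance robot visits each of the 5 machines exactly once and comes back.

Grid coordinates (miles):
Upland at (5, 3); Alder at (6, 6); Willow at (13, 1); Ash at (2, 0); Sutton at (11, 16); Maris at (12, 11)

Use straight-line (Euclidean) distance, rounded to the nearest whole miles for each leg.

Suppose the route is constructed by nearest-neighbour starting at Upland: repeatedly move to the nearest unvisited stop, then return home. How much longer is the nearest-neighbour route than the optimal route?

From Upland: Alder=3, Ash=4, Willow=8, Maris=11, Sutton=14 → choose Alder (3).
From Alder: Ash=7, Maris=8, Willow=9, Sutton=11 → choose Ash (7).
From Ash: Willow=11, Maris=15, Sutton=18 → choose Willow (11).
From Willow: Maris=10, Sutton=15 → choose Maris (10).
From Maris: Sutton=5 → choose Sutton (5).
NN route Upland → Alder → Ash → Willow → Maris → Sutton → Upland costs 50.
Optimal: Upland → Alder → Sutton → Maris → Willow → Ash → Upland costs 44 (by enumerating all 60 distinct tours).
Excess = 50 − 44 = 6.

Excess over optimum: 6 miles.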